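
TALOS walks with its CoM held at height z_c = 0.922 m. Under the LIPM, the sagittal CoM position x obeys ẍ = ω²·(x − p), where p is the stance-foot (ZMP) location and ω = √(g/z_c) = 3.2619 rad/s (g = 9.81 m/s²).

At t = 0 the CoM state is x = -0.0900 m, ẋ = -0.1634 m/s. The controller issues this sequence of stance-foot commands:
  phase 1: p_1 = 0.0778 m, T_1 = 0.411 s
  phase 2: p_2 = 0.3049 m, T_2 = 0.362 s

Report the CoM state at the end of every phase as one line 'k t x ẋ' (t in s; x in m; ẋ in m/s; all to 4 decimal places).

1 0.4110 -0.3539 -1.3078
2 0.7730 -1.4605 -5.5004

phase 1: p=0.0778, T=0.411, ωT=1.340641, cosh=2.041585, sinh=1.779907; start (x,ẋ)=(-0.090000, -0.163400) → end (x,ẋ)=(-0.353940, -1.307821)
phase 2: p=0.3049, T=0.362, ωT=1.180808, cosh=1.782017, sinh=1.474987; start (x,ẋ)=(-0.353940, -1.307821) → end (x,ẋ)=(-1.460543, -5.500409)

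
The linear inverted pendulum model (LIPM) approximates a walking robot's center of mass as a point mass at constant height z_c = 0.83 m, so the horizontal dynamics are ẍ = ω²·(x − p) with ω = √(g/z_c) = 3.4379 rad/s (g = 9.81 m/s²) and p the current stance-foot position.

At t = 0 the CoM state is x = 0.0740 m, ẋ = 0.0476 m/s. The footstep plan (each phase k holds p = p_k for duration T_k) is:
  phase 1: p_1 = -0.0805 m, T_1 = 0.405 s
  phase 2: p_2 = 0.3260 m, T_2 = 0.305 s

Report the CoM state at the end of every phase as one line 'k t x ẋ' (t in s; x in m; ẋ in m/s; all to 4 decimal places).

phase 1: p=-0.0805, T=0.405, ωT=1.392350, cosh=2.136392, sinh=1.887902; start (x,ẋ)=(0.074000, 0.047600) → end (x,ẋ)=(0.275712, 1.104462)
phase 2: p=0.3260, T=0.305, ωT=1.048559, cosh=1.601990, sinh=1.251548; start (x,ẋ)=(0.275712, 1.104462) → end (x,ẋ)=(0.647512, 1.552962)

1 0.4050 0.2757 1.1045
2 0.7100 0.6475 1.5530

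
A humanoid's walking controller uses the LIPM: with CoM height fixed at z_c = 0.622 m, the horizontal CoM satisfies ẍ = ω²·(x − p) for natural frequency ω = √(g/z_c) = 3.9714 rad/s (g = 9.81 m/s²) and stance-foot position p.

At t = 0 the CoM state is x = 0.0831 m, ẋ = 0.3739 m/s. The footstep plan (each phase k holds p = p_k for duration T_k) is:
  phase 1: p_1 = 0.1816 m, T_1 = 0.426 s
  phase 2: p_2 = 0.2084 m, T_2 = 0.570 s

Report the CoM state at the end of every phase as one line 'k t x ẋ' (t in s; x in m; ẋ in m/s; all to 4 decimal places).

phase 1: p=0.1816, T=0.426, ωT=1.691816, cosh=2.806759, sinh=2.622574; start (x,ẋ)=(0.083100, 0.373900) → end (x,ẋ)=(0.152045, 0.023541)
phase 2: p=0.2084, T=0.570, ωT=2.263698, cosh=4.861279, sinh=4.757314; start (x,ẋ)=(0.152045, 0.023541) → end (x,ẋ)=(-0.037359, -0.950291)

1 0.4260 0.1520 0.0235
2 0.9960 -0.0374 -0.9503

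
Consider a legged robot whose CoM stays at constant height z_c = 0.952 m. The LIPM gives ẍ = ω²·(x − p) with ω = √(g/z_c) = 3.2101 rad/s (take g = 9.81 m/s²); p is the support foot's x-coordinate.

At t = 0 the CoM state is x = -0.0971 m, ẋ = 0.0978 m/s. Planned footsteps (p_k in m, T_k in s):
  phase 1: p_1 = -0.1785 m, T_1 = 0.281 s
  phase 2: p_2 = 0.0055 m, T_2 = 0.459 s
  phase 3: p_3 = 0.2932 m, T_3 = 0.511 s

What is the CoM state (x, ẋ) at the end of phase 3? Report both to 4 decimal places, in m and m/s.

x = 0.5518, ẋ = 1.0327

phase 1: p=-0.1785, T=0.281, ωT=0.902038, cosh=1.435182, sinh=1.029440; start (x,ẋ)=(-0.097100, 0.097800) → end (x,ẋ)=(-0.030313, 0.409356)
phase 2: p=0.0055, T=0.459, ωT=1.473436, cosh=2.296671, sinh=2.067534; start (x,ẋ)=(-0.030313, 0.409356) → end (x,ẋ)=(0.186904, 0.702465)
phase 3: p=0.2932, T=0.511, ωT=1.640361, cosh=2.675471, sinh=2.481561; start (x,ẋ)=(0.186904, 0.702465) → end (x,ẋ)=(0.551846, 1.032660)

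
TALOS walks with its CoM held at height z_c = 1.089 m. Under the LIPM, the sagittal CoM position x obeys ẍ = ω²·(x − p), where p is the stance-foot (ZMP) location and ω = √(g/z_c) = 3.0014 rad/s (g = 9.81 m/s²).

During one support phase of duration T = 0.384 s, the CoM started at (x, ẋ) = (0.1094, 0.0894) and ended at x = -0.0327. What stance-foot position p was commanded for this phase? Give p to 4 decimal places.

ωT = 3.0014·0.384 = 1.152538; cosh(ωT) = 1.741026, sinh(ωT) = 1.425192
x(T) = p + (x₀−p)·cosh(ωT) + (ẋ₀/ω)·sinh(ωT) ⇒ p·(1 − cosh) = x(T) − x₀·cosh − (ẋ₀/ω)·sinh
numerator   = -0.0327 − (0.1094)·1.741026 − (0.0894/3.0014)·1.425192 = -0.265619
denominator = 1 − 1.741026 = -0.741026
p = -0.265619 / -0.741026 = 0.3584

p = 0.3584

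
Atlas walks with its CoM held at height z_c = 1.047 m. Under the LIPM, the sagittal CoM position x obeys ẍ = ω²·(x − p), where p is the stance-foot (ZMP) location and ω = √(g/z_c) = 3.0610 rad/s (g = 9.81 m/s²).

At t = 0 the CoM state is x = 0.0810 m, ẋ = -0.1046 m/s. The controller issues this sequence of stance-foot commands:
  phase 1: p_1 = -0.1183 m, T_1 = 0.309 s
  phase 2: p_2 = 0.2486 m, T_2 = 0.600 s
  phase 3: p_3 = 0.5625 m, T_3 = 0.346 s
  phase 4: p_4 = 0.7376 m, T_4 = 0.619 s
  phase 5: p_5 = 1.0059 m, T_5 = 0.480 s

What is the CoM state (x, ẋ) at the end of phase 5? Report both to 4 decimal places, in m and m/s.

phase 1: p=-0.1183, T=0.309, ωT=0.945849, cosh=1.481674, sinh=1.093324; start (x,ẋ)=(0.081000, -0.104600) → end (x,ẋ)=(0.139637, 0.512007)
phase 2: p=0.2486, T=0.600, ωT=1.836600, cosh=3.217262, sinh=3.057904; start (x,ẋ)=(0.139637, 0.512007) → end (x,ẋ)=(0.409526, 0.627340)
phase 3: p=0.5625, T=0.346, ωT=1.059106, cosh=1.615279, sinh=1.268513; start (x,ẋ)=(0.409526, 0.627340) → end (x,ẋ)=(0.575381, 0.419344)
phase 4: p=0.7376, T=0.619, ωT=1.894759, cosh=3.400650, sinh=3.250295; start (x,ẋ)=(0.575381, 0.419344) → end (x,ẋ)=(0.631228, -0.187896)
phase 5: p=1.0059, T=0.480, ωT=1.469280, cosh=2.288098, sinh=2.058007; start (x,ẋ)=(0.631228, -0.187896) → end (x,ẋ)=(0.022285, -2.790194)

x = 0.0223, ẋ = -2.7902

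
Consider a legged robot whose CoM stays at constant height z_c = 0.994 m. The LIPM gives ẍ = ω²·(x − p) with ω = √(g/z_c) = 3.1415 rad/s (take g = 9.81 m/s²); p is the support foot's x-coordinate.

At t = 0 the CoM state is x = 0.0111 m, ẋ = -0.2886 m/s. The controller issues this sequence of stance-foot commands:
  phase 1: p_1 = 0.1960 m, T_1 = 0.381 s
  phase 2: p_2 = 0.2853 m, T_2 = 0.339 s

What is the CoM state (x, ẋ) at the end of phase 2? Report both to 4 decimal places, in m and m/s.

x = -1.1931, ẋ = -4.5172

phase 1: p=0.1960, T=0.381, ωT=1.196912, cosh=1.806002, sinh=1.503876; start (x,ẋ)=(0.011100, -0.288600) → end (x,ẋ)=(-0.276086, -1.394759)
phase 2: p=0.2853, T=0.339, ωT=1.064969, cosh=1.622743, sinh=1.278004; start (x,ẋ)=(-0.276086, -1.394759) → end (x,ẋ)=(-1.193093, -4.517218)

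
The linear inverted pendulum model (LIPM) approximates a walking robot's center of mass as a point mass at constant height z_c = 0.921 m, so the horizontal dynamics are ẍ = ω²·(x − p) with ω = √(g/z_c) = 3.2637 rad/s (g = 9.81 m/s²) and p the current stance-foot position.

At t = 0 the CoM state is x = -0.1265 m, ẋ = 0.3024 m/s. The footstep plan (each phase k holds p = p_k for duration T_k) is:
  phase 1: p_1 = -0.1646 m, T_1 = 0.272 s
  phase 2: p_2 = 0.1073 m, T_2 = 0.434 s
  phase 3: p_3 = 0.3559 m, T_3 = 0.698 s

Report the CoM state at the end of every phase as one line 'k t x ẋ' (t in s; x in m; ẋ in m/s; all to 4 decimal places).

phase 1: p=-0.1646, T=0.272, ωT=0.887726, cosh=1.420595, sinh=1.009004; start (x,ẋ)=(-0.126500, 0.302400) → end (x,ẋ)=(-0.016985, 0.555055)
phase 2: p=0.1073, T=0.434, ωT=1.416446, cosh=2.182509, sinh=1.939934; start (x,ẋ)=(-0.016985, 0.555055) → end (x,ẋ)=(0.165969, 0.424515)
phase 3: p=0.3559, T=0.698, ωT=2.278063, cosh=4.930120, sinh=4.827637; start (x,ẋ)=(0.165969, 0.424515) → end (x,ẋ)=(0.047456, -0.899638)

1 0.2720 -0.0170 0.5551
2 0.7060 0.1660 0.4245
3 1.4040 0.0475 -0.8996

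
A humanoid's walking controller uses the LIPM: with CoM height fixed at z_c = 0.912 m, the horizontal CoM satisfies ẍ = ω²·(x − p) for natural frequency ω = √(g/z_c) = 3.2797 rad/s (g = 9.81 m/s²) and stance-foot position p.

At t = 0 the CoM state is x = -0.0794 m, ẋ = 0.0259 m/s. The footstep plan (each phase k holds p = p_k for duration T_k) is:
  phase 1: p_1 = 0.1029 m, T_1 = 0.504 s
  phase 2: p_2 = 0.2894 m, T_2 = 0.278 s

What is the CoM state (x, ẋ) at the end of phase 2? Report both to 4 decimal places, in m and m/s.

x = -1.1208, ẋ = -4.3313

phase 1: p=0.1029, T=0.504, ωT=1.652969, cosh=2.706971, sinh=2.515490; start (x,ẋ)=(-0.079400, 0.025900) → end (x,ẋ)=(-0.370716, -1.433874)
phase 2: p=0.2894, T=0.278, ωT=0.911757, cosh=1.445254, sinh=1.043436; start (x,ẋ)=(-0.370716, -1.433874) → end (x,ẋ)=(-1.120822, -4.331333)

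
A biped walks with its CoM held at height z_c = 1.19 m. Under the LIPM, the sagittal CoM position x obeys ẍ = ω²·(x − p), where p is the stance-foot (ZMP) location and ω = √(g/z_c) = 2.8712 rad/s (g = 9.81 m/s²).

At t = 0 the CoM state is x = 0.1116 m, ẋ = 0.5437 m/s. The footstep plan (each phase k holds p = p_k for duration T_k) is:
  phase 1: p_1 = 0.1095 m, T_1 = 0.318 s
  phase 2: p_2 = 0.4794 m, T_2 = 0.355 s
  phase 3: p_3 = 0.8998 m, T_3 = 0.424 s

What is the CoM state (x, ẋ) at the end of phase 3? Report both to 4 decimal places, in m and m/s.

x = 0.6055, ẋ = -0.3512

phase 1: p=0.1095, T=0.318, ωT=0.913042, cosh=1.446596, sinh=1.045294; start (x,ẋ)=(0.111600, 0.543700) → end (x,ẋ)=(0.310478, 0.792817)
phase 2: p=0.4794, T=0.355, ωT=1.019276, cosh=1.566022, sinh=1.205166; start (x,ẋ)=(0.310478, 0.792817) → end (x,ẋ)=(0.547644, 0.657053)
phase 3: p=0.8998, T=0.424, ωT=1.217389, cosh=1.837178, sinh=1.541176; start (x,ẋ)=(0.547644, 0.657053) → end (x,ẋ)=(0.605514, -0.351174)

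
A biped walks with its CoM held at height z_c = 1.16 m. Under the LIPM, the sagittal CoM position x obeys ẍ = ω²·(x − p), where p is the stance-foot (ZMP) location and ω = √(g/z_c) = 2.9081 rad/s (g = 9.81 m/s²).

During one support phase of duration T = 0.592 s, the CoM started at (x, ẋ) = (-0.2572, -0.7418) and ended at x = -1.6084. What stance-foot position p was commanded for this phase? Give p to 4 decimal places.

ωT = 2.9081·0.592 = 1.721595; cosh(ωT) = 2.886112, sinh(ωT) = 2.707332
x(T) = p + (x₀−p)·cosh(ωT) + (ẋ₀/ω)·sinh(ωT) ⇒ p·(1 − cosh) = x(T) − x₀·cosh − (ẋ₀/ω)·sinh
numerator   = -1.6084 − (-0.2572)·2.886112 − (-0.7418/2.9081)·2.707332 = -0.175504
denominator = 1 − 2.886112 = -1.886112
p = -0.175504 / -1.886112 = 0.0931

p = 0.0931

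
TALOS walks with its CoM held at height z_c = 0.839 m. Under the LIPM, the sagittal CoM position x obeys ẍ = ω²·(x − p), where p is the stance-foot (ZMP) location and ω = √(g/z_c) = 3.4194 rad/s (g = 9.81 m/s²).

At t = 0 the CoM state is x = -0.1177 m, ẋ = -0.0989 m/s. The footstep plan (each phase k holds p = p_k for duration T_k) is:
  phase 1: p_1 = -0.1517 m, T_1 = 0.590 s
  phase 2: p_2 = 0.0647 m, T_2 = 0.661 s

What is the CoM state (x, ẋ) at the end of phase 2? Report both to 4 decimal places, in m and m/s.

phase 1: p=-0.1517, T=0.590, ωT=2.017446, cosh=3.826046, sinh=3.693051; start (x,ẋ)=(-0.117700, -0.098900) → end (x,ẋ)=(-0.128429, 0.050957)
phase 2: p=0.0647, T=0.661, ωT=2.260223, cosh=4.844779, sinh=4.740452; start (x,ẋ)=(-0.128429, 0.050957) → end (x,ẋ)=(-0.800325, -2.883656)

x = -0.8003, ẋ = -2.8837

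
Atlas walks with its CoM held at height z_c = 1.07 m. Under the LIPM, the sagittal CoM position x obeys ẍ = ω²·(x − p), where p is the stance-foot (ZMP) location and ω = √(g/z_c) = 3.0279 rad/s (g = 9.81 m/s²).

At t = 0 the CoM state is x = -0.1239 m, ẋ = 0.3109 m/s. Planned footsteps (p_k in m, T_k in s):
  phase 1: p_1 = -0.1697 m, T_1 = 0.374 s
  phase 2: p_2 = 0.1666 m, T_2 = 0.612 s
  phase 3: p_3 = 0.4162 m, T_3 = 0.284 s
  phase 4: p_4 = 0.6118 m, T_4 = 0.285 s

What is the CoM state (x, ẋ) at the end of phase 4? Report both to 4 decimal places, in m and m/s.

x = 1.8359, ẋ = 4.1213

phase 1: p=-0.1697, T=0.374, ωT=1.132435, cosh=1.712725, sinh=1.390477; start (x,ẋ)=(-0.123900, 0.310900) → end (x,ẋ)=(0.051515, 0.725315)
phase 2: p=0.1666, T=0.612, ωT=1.853075, cosh=3.268080, sinh=3.111325; start (x,ẋ)=(0.051515, 0.725315) → end (x,ẋ)=(0.535791, 1.286194)
phase 3: p=0.4162, T=0.284, ωT=0.859924, cosh=1.393087, sinh=0.969893; start (x,ẋ)=(0.535791, 1.286194) → end (x,ẋ)=(0.994793, 2.142988)
phase 4: p=0.6118, T=0.285, ωT=0.862951, cosh=1.396030, sinh=0.974115; start (x,ẋ)=(0.994793, 2.142988) → end (x,ẋ)=(1.835897, 4.121322)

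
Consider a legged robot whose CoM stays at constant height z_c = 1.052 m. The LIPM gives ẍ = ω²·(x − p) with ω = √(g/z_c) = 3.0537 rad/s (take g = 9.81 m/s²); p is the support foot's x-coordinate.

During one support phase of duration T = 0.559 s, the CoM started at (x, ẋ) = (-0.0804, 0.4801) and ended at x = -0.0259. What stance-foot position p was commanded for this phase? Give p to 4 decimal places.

p = 0.1170

ωT = 3.0537·0.559 = 1.707018; cosh(ωT) = 2.846953, sinh(ωT) = 2.665547
x(T) = p + (x₀−p)·cosh(ωT) + (ẋ₀/ω)·sinh(ωT) ⇒ p·(1 − cosh) = x(T) − x₀·cosh − (ẋ₀/ω)·sinh
numerator   = -0.0259 − (-0.0804)·2.846953 − (0.4801/3.0537)·2.665547 = -0.216080
denominator = 1 − 2.846953 = -1.846953
p = -0.216080 / -1.846953 = 0.1170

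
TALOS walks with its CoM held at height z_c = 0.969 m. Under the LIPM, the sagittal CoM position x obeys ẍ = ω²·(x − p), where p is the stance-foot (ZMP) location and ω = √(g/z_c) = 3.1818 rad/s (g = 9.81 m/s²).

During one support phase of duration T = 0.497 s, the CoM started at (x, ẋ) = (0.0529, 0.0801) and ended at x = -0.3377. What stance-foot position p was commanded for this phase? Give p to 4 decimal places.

p = 0.3458

ωT = 3.1818·0.497 = 1.581355; cosh(ωT) = 2.533617, sinh(ωT) = 2.327920
x(T) = p + (x₀−p)·cosh(ωT) + (ẋ₀/ω)·sinh(ωT) ⇒ p·(1 − cosh) = x(T) − x₀·cosh − (ẋ₀/ω)·sinh
numerator   = -0.3377 − (0.0529)·2.533617 − (0.0801/3.1818)·2.327920 = -0.530332
denominator = 1 − 2.533617 = -1.533617
p = -0.530332 / -1.533617 = 0.3458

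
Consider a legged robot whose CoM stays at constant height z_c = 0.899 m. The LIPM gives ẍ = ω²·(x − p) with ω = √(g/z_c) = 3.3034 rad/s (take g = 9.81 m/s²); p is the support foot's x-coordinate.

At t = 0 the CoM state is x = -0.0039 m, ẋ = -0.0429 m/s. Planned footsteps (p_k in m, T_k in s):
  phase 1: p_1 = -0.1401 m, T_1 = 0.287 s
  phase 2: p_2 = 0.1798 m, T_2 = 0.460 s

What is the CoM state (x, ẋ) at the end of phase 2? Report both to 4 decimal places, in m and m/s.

x = 0.1467, ẋ = 0.0802

phase 1: p=-0.1401, T=0.287, ωT=0.948076, cosh=1.484112, sinh=1.096627; start (x,ẋ)=(-0.003900, -0.042900) → end (x,ẋ)=(0.047795, 0.429729)
phase 2: p=0.1798, T=0.460, ωT=1.519564, cosh=2.394520, sinh=2.175712; start (x,ẋ)=(0.047795, 0.429729) → end (x,ẋ)=(0.146742, 0.080240)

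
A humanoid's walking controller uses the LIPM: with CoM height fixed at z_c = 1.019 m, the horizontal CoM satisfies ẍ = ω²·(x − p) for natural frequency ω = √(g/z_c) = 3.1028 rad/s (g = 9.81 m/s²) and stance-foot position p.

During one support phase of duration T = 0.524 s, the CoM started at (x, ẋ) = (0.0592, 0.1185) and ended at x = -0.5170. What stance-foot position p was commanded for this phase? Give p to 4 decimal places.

ωT = 3.1028·0.524 = 1.625867; cosh(ωT) = 2.639783, sinh(ωT) = 2.443042
x(T) = p + (x₀−p)·cosh(ωT) + (ẋ₀/ω)·sinh(ωT) ⇒ p·(1 − cosh) = x(T) − x₀·cosh − (ẋ₀/ω)·sinh
numerator   = -0.5170 − (0.0592)·2.639783 − (0.1185/3.1028)·2.443042 = -0.766578
denominator = 1 − 2.639783 = -1.639783
p = -0.766578 / -1.639783 = 0.4675

p = 0.4675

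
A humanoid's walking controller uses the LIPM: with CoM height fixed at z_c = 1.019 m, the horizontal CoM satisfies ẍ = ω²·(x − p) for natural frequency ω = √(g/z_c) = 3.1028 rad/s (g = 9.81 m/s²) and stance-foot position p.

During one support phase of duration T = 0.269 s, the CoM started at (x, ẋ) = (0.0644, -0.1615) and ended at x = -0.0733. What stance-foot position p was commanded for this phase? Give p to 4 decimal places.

p = 0.3057

ωT = 3.1028·0.269 = 0.834653; cosh(ωT) = 1.369020, sinh(ωT) = 0.934995
x(T) = p + (x₀−p)·cosh(ωT) + (ẋ₀/ω)·sinh(ωT) ⇒ p·(1 − cosh) = x(T) − x₀·cosh − (ẋ₀/ω)·sinh
numerator   = -0.0733 − (0.0644)·1.369020 − (-0.1615/3.1028)·0.934995 = -0.112799
denominator = 1 − 1.369020 = -0.369020
p = -0.112799 / -0.369020 = 0.3057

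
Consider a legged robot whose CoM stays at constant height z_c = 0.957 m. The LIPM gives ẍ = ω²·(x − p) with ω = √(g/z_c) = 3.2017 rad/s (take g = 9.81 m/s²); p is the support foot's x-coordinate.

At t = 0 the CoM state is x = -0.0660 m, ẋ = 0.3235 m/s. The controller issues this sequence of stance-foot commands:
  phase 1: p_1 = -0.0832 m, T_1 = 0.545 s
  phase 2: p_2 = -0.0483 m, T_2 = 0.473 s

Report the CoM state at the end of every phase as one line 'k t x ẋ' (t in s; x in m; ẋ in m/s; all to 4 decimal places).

1 0.5450 0.2480 1.1072
2 1.0180 1.4059 4.6909

phase 1: p=-0.0832, T=0.545, ωT=1.744927, cosh=2.950069, sinh=2.775411; start (x,ẋ)=(-0.066000, 0.323500) → end (x,ẋ)=(0.247969, 1.107187)
phase 2: p=-0.0483, T=0.473, ωT=1.514404, cosh=2.383325, sinh=2.163386; start (x,ẋ)=(0.247969, 1.107187) → end (x,ẋ)=(1.405931, 4.690898)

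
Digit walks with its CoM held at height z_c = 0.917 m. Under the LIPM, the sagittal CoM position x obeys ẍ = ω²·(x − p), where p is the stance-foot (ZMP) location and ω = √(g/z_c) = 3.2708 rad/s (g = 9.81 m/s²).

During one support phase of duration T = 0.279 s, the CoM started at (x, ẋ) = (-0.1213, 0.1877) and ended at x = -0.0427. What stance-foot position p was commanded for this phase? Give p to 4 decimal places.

p = -0.1631

ωT = 3.2708·0.279 = 0.912553; cosh(ωT) = 1.446086, sinh(ωT) = 1.044588
x(T) = p + (x₀−p)·cosh(ωT) + (ẋ₀/ω)·sinh(ωT) ⇒ p·(1 − cosh) = x(T) − x₀·cosh − (ẋ₀/ω)·sinh
numerator   = -0.0427 − (-0.1213)·1.446086 − (0.1877/3.2708)·1.044588 = 0.072765
denominator = 1 − 1.446086 = -0.446086
p = 0.072765 / -0.446086 = -0.1631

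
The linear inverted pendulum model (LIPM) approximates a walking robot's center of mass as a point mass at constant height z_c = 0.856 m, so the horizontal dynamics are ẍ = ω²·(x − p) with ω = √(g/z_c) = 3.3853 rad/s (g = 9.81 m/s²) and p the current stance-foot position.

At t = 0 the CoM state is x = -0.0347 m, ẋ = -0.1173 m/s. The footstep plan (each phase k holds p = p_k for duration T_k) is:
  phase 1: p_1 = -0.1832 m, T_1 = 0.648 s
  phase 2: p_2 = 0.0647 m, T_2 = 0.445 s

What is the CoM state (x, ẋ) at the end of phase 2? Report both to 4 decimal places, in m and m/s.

x = 1.7832, ẋ = 5.9882

phase 1: p=-0.1832, T=0.648, ωT=2.193674, cosh=4.539806, sinh=4.428299; start (x,ẋ)=(-0.034700, -0.117300) → end (x,ẋ)=(0.337521, 1.693662)
phase 2: p=0.0647, T=0.445, ωT=1.506458, cosh=2.366211, sinh=2.144517; start (x,ẋ)=(0.337521, 1.693662) → end (x,ẋ)=(1.783153, 5.988200)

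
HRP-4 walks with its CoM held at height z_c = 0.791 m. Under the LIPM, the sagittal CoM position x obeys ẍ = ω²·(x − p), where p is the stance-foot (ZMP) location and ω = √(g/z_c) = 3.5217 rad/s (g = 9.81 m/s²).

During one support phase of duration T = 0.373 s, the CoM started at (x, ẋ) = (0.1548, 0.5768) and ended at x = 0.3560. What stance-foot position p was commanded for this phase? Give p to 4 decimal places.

p = 0.2367

ωT = 3.5217·0.373 = 1.313594; cosh(ωT) = 1.994185, sinh(ωT) = 1.725333
x(T) = p + (x₀−p)·cosh(ωT) + (ẋ₀/ω)·sinh(ωT) ⇒ p·(1 − cosh) = x(T) − x₀·cosh − (ẋ₀/ω)·sinh
numerator   = 0.3560 − (0.1548)·1.994185 − (0.5768/3.5217)·1.725333 = -0.235283
denominator = 1 − 1.994185 = -0.994185
p = -0.235283 / -0.994185 = 0.2367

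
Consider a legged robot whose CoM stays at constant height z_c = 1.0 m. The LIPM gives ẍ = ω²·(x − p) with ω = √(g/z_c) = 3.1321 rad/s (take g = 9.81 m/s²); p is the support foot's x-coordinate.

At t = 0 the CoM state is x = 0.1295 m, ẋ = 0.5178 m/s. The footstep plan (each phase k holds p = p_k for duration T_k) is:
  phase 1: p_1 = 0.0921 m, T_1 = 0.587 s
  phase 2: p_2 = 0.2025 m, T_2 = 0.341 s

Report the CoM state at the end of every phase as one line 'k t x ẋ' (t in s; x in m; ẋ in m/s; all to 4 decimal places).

phase 1: p=0.0921, T=0.587, ωT=1.838543, cosh=3.223209, sinh=3.064160; start (x,ẋ)=(0.129500, 0.517800) → end (x,ẋ)=(0.719216, 2.027915)
phase 2: p=0.2025, T=0.341, ωT=1.068046, cosh=1.626684, sinh=1.283005; start (x,ẋ)=(0.719216, 2.027915) → end (x,ẋ)=(1.873730, 5.375200)

1 0.5870 0.7192 2.0279
2 0.9280 1.8737 5.3752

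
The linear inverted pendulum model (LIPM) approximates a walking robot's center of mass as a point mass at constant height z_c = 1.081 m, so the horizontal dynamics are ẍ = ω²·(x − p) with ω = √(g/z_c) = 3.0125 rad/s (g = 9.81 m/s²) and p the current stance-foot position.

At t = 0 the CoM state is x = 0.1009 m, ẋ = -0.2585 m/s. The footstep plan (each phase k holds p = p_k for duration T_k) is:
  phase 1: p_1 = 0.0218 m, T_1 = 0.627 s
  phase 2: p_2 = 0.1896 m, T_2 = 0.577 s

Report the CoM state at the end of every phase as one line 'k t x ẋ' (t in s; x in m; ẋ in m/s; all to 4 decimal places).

phase 1: p=0.0218, T=0.627, ωT=1.888838, cosh=3.381463, sinh=3.230215; start (x,ẋ)=(0.100900, -0.258500) → end (x,ẋ)=(0.012092, -0.104384)
phase 2: p=0.1896, T=0.577, ωT=1.738212, cosh=2.931501, sinh=2.755667; start (x,ẋ)=(0.012092, -0.104384) → end (x,ẋ)=(-0.426251, -1.779578)

1 0.6270 0.0121 -0.1044
2 1.2040 -0.4263 -1.7796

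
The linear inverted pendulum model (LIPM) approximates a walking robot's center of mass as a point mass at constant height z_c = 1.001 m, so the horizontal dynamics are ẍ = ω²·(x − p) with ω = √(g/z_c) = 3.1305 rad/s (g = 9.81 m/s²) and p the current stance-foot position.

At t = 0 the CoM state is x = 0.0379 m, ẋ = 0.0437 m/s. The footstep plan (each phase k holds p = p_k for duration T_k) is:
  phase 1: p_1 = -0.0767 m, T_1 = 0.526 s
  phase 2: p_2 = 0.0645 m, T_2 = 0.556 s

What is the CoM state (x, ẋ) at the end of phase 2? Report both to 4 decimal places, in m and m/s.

x = 1.5529, ẋ = 4.7265

phase 1: p=-0.0767, T=0.526, ωT=1.646643, cosh=2.691113, sinh=2.498417; start (x,ẋ)=(0.037900, 0.043700) → end (x,ẋ)=(0.266578, 1.013922)
phase 2: p=0.0645, T=0.556, ωT=1.740558, cosh=2.937973, sinh=2.762550; start (x,ẋ)=(0.266578, 1.013922) → end (x,ẋ)=(1.552948, 4.726479)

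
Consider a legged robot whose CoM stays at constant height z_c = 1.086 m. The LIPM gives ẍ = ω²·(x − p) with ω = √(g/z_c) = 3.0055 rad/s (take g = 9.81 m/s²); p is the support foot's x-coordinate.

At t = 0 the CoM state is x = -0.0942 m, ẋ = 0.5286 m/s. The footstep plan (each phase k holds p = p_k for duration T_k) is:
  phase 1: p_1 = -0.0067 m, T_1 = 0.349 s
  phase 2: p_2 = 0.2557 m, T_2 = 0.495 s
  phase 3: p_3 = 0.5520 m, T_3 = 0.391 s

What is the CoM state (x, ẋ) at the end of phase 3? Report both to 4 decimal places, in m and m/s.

x = -0.0585, ẋ = -1.4854

phase 1: p=-0.0067, T=0.349, ωT=1.048920, cosh=1.602441, sinh=1.252125; start (x,ẋ)=(-0.094200, 0.528600) → end (x,ẋ)=(0.073307, 0.517765)
phase 2: p=0.2557, T=0.495, ωT=1.487723, cosh=2.326444, sinh=2.100558; start (x,ẋ)=(0.073307, 0.517765) → end (x,ẋ)=(0.193241, 0.053063)
phase 3: p=0.5520, T=0.391, ωT=1.175150, cosh=1.773701, sinh=1.464929; start (x,ẋ)=(0.193241, 0.053063) → end (x,ẋ)=(-0.058467, -1.485441)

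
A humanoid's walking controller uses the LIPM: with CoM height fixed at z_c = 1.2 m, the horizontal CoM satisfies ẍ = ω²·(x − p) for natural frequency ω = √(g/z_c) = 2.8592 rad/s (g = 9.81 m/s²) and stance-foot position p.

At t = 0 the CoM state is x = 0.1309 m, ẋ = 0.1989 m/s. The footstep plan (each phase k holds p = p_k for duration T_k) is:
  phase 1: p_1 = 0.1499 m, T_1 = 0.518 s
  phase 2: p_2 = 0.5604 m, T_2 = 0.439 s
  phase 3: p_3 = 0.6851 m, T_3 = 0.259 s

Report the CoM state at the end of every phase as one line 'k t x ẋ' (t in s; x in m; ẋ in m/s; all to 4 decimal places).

phase 1: p=0.1499, T=0.518, ωT=1.481066, cosh=2.312512, sinh=2.085117; start (x,ẋ)=(0.130900, 0.198900) → end (x,ẋ)=(0.251013, 0.346685)
phase 2: p=0.5604, T=0.439, ωT=1.255189, cosh=1.896761, sinh=1.611739; start (x,ẋ)=(0.251013, 0.346685) → end (x,ẋ)=(0.168995, -0.768163)
phase 3: p=0.6851, T=0.259, ωT=0.740533, cosh=1.286956, sinh=0.810096; start (x,ẋ)=(0.168995, -0.768163) → end (x,ẋ)=(-0.196749, -2.184010)

1 0.5180 0.2510 0.3467
2 0.9570 0.1690 -0.7682
3 1.2160 -0.1967 -2.1840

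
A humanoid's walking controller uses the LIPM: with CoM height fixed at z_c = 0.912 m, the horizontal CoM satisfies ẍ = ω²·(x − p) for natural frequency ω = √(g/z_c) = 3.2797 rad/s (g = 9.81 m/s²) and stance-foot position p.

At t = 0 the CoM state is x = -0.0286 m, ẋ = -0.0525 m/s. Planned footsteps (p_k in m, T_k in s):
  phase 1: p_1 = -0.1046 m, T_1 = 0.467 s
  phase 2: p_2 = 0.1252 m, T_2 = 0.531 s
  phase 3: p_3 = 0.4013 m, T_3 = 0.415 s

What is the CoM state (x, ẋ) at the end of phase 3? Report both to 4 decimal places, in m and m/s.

phase 1: p=-0.1046, T=0.467, ωT=1.531620, cosh=2.420925, sinh=2.204739; start (x,ẋ)=(-0.028600, -0.052500) → end (x,ẋ)=(0.044098, 0.422449)
phase 2: p=0.1252, T=0.531, ωT=1.741521, cosh=2.940634, sinh=2.765380; start (x,ẋ)=(0.044098, 0.422449) → end (x,ẋ)=(0.242909, 0.506700)
phase 3: p=0.4013, T=0.415, ωT=1.361075, cosh=2.078385, sinh=1.822001; start (x,ẋ)=(0.242909, 0.506700) → end (x,ẋ)=(0.353593, 0.106633)

x = 0.3536, ẋ = 0.1066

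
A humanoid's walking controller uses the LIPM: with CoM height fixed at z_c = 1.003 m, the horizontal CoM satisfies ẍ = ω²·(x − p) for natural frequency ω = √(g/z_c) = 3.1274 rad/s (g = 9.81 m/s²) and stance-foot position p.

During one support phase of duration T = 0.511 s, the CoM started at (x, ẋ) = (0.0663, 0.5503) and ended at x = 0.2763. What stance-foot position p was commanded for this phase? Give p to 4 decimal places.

p = 0.1980

ωT = 3.1274·0.511 = 1.598101; cosh(ωT) = 2.572959, sinh(ωT) = 2.370679
x(T) = p + (x₀−p)·cosh(ωT) + (ẋ₀/ω)·sinh(ωT) ⇒ p·(1 − cosh) = x(T) − x₀·cosh − (ẋ₀/ω)·sinh
numerator   = 0.2763 − (0.0663)·2.572959 − (0.5503/3.1274)·2.370679 = -0.311434
denominator = 1 − 2.572959 = -1.572959
p = -0.311434 / -1.572959 = 0.1980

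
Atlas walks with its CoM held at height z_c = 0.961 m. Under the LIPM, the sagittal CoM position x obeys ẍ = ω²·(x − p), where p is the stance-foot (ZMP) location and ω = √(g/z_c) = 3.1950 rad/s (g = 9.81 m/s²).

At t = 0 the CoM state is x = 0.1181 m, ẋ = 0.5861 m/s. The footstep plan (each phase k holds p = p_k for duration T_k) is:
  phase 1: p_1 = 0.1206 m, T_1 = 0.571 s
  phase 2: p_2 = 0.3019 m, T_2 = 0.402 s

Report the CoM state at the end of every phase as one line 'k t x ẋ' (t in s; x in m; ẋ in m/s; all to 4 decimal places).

1 0.5710 0.6664 1.8397
2 0.9730 1.9711 5.5199

phase 1: p=0.1206, T=0.571, ωT=1.824345, cosh=3.180028, sinh=3.018705; start (x,ẋ)=(0.118100, 0.586100) → end (x,ẋ)=(0.666410, 1.839703)
phase 2: p=0.3019, T=0.402, ωT=1.284390, cosh=1.944642, sinh=1.667822; start (x,ẋ)=(0.666410, 1.839703) → end (x,ẋ)=(1.971084, 5.519923)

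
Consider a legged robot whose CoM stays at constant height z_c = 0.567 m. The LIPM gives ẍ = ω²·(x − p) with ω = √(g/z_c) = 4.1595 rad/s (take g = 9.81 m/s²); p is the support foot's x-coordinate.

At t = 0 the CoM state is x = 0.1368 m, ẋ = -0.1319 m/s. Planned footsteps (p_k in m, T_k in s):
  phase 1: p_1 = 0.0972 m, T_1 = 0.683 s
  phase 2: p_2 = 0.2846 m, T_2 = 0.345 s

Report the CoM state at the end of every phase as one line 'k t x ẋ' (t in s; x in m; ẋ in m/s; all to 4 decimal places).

1 0.6830 0.1669 0.2724
2 1.0280 0.1531 -0.3655

phase 1: p=0.0972, T=0.683, ωT=2.840939, cosh=8.595104, sinh=8.536733; start (x,ẋ)=(0.136800, -0.131900) → end (x,ẋ)=(0.166862, 0.272444)
phase 2: p=0.2846, T=0.345, ωT=1.435028, cosh=2.218935, sinh=1.980826; start (x,ẋ)=(0.166862, 0.272444) → end (x,ẋ)=(0.153089, -0.365539)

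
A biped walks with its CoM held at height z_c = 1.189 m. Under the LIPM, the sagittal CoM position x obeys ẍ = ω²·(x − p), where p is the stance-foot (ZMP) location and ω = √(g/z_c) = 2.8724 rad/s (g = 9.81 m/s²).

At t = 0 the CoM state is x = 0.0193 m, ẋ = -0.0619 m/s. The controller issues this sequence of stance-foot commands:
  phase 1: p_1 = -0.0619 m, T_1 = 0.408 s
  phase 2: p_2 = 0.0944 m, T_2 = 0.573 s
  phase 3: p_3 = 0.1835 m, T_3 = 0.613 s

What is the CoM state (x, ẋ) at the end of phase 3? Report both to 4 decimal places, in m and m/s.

x = 0.4616, ẋ = 0.8546

phase 1: p=-0.0619, T=0.408, ωT=1.171939, cosh=1.769006, sinh=1.459241; start (x,ẋ)=(0.019300, -0.061900) → end (x,ẋ)=(0.050297, 0.230850)
phase 2: p=0.0944, T=0.573, ωT=1.645885, cosh=2.689220, sinh=2.496378; start (x,ẋ)=(0.050297, 0.230850) → end (x,ẋ)=(0.176427, 0.304560)
phase 3: p=0.1835, T=0.613, ωT=1.760781, cosh=2.994445, sinh=2.822535; start (x,ẋ)=(0.176427, 0.304560) → end (x,ẋ)=(0.461592, 0.854643)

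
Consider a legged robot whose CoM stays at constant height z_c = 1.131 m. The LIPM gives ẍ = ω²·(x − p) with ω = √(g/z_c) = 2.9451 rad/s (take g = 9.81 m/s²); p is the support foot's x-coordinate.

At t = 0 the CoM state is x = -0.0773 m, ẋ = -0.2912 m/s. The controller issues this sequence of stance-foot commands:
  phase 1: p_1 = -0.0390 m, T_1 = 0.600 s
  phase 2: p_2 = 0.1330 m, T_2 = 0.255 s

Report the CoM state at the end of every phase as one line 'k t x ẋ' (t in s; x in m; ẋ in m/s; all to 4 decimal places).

phase 1: p=-0.0390, T=0.600, ωT=1.767060, cosh=3.012226, sinh=2.841392; start (x,ẋ)=(-0.077300, -0.291200) → end (x,ẋ)=(-0.435314, -1.197662)
phase 2: p=0.1330, T=0.255, ωT=0.751001, cosh=1.295507, sinh=0.823612; start (x,ẋ)=(-0.435314, -1.197662) → end (x,ẋ)=(-0.938187, -2.930093)

1 0.6000 -0.4353 -1.1977
2 0.8550 -0.9382 -2.9301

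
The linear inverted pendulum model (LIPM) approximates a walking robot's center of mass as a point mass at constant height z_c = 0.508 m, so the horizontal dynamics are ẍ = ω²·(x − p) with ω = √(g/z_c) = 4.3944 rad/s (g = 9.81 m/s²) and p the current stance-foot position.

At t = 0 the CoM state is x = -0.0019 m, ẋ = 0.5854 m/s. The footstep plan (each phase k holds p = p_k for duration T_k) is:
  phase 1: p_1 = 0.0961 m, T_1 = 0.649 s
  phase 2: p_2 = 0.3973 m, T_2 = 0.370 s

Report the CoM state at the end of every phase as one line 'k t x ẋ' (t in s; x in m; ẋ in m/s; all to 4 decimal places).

phase 1: p=0.0961, T=0.649, ωT=2.851966, cosh=8.689763, sinh=8.632033; start (x,ẋ)=(-0.001900, 0.585400) → end (x,ẋ)=(0.394419, 1.369592)
phase 2: p=0.3973, T=0.370, ωT=1.625928, cosh=2.639932, sinh=2.443202; start (x,ẋ)=(0.394419, 1.369592) → end (x,ẋ)=(1.151163, 3.584703)

1 0.6490 0.3944 1.3696
2 1.0190 1.1512 3.5847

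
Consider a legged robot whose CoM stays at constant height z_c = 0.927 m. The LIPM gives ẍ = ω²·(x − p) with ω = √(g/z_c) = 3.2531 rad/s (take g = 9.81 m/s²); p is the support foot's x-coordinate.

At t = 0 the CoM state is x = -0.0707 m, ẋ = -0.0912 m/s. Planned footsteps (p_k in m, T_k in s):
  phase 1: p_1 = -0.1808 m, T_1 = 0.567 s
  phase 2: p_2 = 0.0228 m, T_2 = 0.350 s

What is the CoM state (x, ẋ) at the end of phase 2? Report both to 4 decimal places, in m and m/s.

phase 1: p=-0.1808, T=0.567, ωT=1.844508, cosh=3.241544, sinh=3.083441; start (x,ẋ)=(-0.070700, -0.091200) → end (x,ẋ)=(0.089650, 0.808756)
phase 2: p=0.0228, T=0.350, ωT=1.138585, cosh=1.721310, sinh=1.401038; start (x,ẋ)=(0.089650, 0.808756) → end (x,ẋ)=(0.486183, 1.696804)

x = 0.4862, ẋ = 1.6968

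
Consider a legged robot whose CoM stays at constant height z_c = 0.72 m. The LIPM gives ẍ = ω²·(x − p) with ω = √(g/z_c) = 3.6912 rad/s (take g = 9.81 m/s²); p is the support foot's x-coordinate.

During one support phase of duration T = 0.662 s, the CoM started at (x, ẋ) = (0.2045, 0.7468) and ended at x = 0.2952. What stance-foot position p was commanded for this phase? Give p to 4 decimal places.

ωT = 3.6912·0.662 = 2.443574; cosh(ωT) = 5.800487, sinh(ωT) = 5.713637
x(T) = p + (x₀−p)·cosh(ωT) + (ẋ₀/ω)·sinh(ωT) ⇒ p·(1 − cosh) = x(T) − x₀·cosh − (ẋ₀/ω)·sinh
numerator   = 0.2952 − (0.2045)·5.800487 − (0.7468/3.6912)·5.713637 = -2.046977
denominator = 1 − 5.800487 = -4.800487
p = -2.046977 / -4.800487 = 0.4264

p = 0.4264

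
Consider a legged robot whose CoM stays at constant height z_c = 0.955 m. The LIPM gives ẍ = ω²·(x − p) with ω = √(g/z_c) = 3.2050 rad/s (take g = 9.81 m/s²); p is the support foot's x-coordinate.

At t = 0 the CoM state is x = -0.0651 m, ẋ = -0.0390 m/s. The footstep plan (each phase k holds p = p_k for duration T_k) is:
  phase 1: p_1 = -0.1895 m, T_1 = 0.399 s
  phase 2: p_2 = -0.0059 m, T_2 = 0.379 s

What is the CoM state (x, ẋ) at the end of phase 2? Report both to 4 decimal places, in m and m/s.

phase 1: p=-0.1895, T=0.399, ωT=1.278795, cosh=1.935340, sinh=1.656968; start (x,ẋ)=(-0.065100, -0.039000) → end (x,ẋ)=(0.031094, 0.585158)
phase 2: p=-0.0059, T=0.379, ωT=1.214695, cosh=1.833033, sinh=1.536233; start (x,ẋ)=(0.031094, 0.585158) → end (x,ẋ)=(0.342391, 1.254757)

x = 0.3424, ẋ = 1.2548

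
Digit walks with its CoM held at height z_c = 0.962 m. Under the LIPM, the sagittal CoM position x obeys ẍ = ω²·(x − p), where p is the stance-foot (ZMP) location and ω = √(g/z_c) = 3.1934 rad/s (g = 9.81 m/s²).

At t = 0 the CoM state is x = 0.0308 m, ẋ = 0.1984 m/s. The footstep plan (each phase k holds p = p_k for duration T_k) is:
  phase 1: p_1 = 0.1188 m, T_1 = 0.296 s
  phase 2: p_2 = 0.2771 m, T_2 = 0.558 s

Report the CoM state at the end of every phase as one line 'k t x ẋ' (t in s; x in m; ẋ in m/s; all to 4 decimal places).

phase 1: p=0.1188, T=0.296, ωT=0.945246, cosh=1.481016, sinh=1.092432; start (x,ẋ)=(0.030800, 0.198400) → end (x,ẋ)=(0.056341, -0.013161)
phase 2: p=0.2771, T=0.558, ωT=1.781917, cosh=3.054776, sinh=2.886460; start (x,ẋ)=(0.056341, -0.013161) → end (x,ẋ)=(-0.409164, -2.075073)

1 0.2960 0.0563 -0.0132
2 0.8540 -0.4092 -2.0751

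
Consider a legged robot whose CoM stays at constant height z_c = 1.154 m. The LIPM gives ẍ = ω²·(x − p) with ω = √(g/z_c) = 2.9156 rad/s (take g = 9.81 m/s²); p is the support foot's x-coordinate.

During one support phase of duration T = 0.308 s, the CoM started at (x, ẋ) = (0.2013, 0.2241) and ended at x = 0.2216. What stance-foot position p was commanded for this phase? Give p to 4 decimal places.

p = 0.3367

ωT = 2.9156·0.308 = 0.898005; cosh(ωT) = 1.431041, sinh(ωT) = 1.023659
x(T) = p + (x₀−p)·cosh(ωT) + (ẋ₀/ω)·sinh(ωT) ⇒ p·(1 − cosh) = x(T) − x₀·cosh − (ẋ₀/ω)·sinh
numerator   = 0.2216 − (0.2013)·1.431041 − (0.2241/2.9156)·1.023659 = -0.145149
denominator = 1 − 1.431041 = -0.431041
p = -0.145149 / -0.431041 = 0.3367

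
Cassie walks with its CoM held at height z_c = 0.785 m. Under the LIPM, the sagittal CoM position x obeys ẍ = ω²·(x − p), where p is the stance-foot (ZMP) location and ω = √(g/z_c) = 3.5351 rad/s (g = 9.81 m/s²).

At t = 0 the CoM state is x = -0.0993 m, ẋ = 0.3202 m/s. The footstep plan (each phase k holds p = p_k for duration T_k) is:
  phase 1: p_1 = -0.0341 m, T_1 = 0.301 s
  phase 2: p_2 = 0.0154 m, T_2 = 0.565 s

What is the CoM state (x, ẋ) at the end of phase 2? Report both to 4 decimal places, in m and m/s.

x = 0.0970, ẋ = 0.3380

phase 1: p=-0.0341, T=0.301, ωT=1.064065, cosh=1.621589, sinh=1.276539; start (x,ẋ)=(-0.099300, 0.320200) → end (x,ẋ)=(-0.024202, 0.225005)
phase 2: p=0.0154, T=0.565, ωT=1.997331, cosh=3.752531, sinh=3.616834; start (x,ẋ)=(-0.024202, 0.225005) → end (x,ẋ)=(0.096999, 0.337992)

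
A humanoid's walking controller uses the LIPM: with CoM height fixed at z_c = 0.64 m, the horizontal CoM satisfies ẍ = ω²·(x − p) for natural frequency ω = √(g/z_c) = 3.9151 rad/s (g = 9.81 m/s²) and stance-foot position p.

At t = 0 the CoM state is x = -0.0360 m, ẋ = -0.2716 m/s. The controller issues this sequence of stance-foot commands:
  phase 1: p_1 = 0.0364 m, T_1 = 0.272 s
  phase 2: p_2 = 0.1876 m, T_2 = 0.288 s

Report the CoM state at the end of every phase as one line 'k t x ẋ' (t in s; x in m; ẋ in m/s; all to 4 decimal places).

1 0.2720 -0.1697 -0.8029
2 0.5600 -0.7054 -3.3034

phase 1: p=0.0364, T=0.272, ωT=1.064907, cosh=1.622665, sinh=1.277905; start (x,ẋ)=(-0.036000, -0.271600) → end (x,ẋ)=(-0.169732, -0.802942)
phase 2: p=0.1876, T=0.288, ωT=1.127549, cosh=1.705952, sinh=1.382126; start (x,ẋ)=(-0.169732, -0.802942) → end (x,ẋ)=(-0.705450, -3.303363)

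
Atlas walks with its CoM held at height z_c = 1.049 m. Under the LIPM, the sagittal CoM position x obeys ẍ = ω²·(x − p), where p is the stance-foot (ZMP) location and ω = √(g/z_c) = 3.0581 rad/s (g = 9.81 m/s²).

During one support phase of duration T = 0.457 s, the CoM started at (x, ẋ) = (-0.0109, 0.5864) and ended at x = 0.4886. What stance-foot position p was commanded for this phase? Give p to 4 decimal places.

p = -0.1290

ωT = 3.0581·0.457 = 1.397552; cosh(ωT) = 2.146243, sinh(ωT) = 1.899041
x(T) = p + (x₀−p)·cosh(ωT) + (ẋ₀/ω)·sinh(ωT) ⇒ p·(1 − cosh) = x(T) − x₀·cosh − (ẋ₀/ω)·sinh
numerator   = 0.4886 − (-0.0109)·2.146243 − (0.5864/3.0581)·1.899041 = 0.147847
denominator = 1 − 2.146243 = -1.146243
p = 0.147847 / -1.146243 = -0.1290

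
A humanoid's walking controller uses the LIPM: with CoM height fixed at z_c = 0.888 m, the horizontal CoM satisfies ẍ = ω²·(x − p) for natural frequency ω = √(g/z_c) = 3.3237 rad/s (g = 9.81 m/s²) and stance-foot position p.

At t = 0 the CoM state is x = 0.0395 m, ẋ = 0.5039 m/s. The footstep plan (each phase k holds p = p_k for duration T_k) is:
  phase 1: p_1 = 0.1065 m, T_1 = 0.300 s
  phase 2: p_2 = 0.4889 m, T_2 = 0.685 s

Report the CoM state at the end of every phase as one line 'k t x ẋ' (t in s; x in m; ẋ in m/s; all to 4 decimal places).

phase 1: p=0.1065, T=0.300, ωT=0.997110, cosh=1.539691, sinh=1.170747; start (x,ẋ)=(0.039500, 0.503900) → end (x,ẋ)=(0.180835, 0.515139)
phase 2: p=0.4889, T=0.685, ωT=2.276735, cosh=4.923713, sinh=4.821094; start (x,ẋ)=(0.180835, 0.515139) → end (x,ẋ)=(-0.280702, -2.399990)

1 0.3000 0.1808 0.5151
2 0.9850 -0.2807 -2.4000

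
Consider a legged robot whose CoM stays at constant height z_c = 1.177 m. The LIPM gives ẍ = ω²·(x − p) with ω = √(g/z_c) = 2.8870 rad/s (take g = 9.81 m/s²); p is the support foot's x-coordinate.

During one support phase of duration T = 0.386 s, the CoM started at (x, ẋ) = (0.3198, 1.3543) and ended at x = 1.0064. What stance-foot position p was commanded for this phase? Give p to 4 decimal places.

ωT = 2.8870·0.386 = 1.114382; cosh(ωT) = 1.687901, sinh(ωT) = 1.359783
x(T) = p + (x₀−p)·cosh(ωT) + (ẋ₀/ω)·sinh(ωT) ⇒ p·(1 − cosh) = x(T) − x₀·cosh − (ẋ₀/ω)·sinh
numerator   = 1.0064 − (0.3198)·1.687901 − (1.3543/2.8870)·1.359783 = -0.171269
denominator = 1 − 1.687901 = -0.687901
p = -0.171269 / -0.687901 = 0.2490

p = 0.2490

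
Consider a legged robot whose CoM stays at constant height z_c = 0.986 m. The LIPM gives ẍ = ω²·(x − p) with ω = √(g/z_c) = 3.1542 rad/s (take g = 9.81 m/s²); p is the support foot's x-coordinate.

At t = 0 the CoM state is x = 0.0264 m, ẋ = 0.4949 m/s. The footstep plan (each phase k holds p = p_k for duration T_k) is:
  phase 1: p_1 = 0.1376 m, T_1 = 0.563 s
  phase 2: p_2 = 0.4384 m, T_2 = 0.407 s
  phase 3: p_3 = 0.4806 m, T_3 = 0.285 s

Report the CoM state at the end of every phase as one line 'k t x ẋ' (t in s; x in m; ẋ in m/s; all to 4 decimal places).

1 0.5630 0.2498 0.4972
2 0.9700 0.3346 -0.0248
3 1.2550 0.2635 -0.5075

phase 1: p=0.1376, T=0.563, ωT=1.775815, cosh=3.037217, sinh=2.867872; start (x,ẋ)=(0.026400, 0.494900) → end (x,ẋ)=(0.249836, 0.497221)
phase 2: p=0.4384, T=0.407, ωT=1.283759, cosh=1.943590, sinh=1.666596; start (x,ẋ)=(0.249836, 0.497221) → end (x,ẋ)=(0.334628, -0.024845)
phase 3: p=0.4806, T=0.285, ωT=0.898947, cosh=1.432006, sinh=1.025008; start (x,ẋ)=(0.334628, -0.024845) → end (x,ẋ)=(0.263493, -0.507518)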